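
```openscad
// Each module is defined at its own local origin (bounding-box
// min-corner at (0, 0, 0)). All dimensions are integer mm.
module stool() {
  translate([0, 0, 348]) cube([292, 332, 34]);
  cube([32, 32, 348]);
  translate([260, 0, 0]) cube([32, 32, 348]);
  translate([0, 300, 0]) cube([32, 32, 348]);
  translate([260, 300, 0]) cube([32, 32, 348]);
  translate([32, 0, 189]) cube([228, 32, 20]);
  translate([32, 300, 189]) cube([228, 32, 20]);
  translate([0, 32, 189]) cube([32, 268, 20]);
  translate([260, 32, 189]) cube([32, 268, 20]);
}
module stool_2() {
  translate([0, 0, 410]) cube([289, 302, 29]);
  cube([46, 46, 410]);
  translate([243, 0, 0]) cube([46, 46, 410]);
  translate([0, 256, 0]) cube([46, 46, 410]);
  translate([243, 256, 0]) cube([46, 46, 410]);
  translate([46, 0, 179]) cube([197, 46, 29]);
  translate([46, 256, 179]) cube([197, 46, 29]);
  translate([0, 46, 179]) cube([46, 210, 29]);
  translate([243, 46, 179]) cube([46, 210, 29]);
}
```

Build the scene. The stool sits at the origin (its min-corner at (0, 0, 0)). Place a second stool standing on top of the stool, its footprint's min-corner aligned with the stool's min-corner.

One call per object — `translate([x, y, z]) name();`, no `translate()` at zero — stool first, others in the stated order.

stool();
translate([0, 0, 382]) stool_2();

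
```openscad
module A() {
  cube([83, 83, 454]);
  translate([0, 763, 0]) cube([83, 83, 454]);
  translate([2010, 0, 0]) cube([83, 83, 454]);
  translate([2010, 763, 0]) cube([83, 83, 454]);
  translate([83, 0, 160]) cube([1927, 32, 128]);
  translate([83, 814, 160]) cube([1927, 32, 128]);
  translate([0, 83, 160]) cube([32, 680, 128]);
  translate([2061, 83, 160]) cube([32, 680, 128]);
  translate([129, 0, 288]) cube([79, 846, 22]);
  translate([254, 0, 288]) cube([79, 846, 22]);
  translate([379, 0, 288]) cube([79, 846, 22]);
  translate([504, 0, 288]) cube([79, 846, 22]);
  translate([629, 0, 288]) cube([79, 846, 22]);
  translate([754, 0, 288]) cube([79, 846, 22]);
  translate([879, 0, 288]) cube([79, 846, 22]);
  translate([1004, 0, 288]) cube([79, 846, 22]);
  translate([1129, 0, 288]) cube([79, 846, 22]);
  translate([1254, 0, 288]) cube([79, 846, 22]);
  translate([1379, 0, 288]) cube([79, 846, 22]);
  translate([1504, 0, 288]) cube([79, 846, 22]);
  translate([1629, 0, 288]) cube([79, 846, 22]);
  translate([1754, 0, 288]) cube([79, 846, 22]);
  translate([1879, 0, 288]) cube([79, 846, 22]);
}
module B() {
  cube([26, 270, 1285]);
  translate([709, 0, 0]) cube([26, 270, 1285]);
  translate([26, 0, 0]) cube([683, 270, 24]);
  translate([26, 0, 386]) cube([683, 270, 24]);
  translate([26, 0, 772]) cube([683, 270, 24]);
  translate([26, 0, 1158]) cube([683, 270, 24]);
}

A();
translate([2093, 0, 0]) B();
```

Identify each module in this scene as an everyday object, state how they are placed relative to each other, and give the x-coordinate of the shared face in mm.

A is a bed frame. B is a bookshelf. The bookshelf is against the bed frame's +x side, with their −y faces flush. The x-coordinate of the shared face is 2093 mm.

The bed frame's +x face and the bookshelf's −x face are both at x = 2093 mm.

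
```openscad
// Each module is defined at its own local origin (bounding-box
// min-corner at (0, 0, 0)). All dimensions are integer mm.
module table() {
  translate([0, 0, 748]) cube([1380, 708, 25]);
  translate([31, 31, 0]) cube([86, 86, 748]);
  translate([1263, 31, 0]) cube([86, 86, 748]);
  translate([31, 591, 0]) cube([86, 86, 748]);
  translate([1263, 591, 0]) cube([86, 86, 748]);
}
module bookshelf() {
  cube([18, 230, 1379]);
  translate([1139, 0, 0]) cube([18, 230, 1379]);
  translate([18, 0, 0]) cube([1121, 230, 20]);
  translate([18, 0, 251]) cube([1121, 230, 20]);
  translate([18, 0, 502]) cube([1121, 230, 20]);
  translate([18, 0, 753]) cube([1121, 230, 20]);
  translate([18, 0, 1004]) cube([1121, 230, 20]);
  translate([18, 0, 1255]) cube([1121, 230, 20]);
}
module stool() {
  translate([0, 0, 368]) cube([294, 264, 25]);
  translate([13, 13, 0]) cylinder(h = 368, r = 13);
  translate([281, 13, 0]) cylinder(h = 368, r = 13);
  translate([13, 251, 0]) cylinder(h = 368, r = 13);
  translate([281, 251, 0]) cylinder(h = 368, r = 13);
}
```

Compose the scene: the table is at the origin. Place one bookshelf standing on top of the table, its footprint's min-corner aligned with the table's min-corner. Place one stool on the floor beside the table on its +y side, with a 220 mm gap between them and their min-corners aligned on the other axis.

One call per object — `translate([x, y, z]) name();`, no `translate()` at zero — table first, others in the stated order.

table();
translate([0, 0, 773]) bookshelf();
translate([0, 928, 0]) stool();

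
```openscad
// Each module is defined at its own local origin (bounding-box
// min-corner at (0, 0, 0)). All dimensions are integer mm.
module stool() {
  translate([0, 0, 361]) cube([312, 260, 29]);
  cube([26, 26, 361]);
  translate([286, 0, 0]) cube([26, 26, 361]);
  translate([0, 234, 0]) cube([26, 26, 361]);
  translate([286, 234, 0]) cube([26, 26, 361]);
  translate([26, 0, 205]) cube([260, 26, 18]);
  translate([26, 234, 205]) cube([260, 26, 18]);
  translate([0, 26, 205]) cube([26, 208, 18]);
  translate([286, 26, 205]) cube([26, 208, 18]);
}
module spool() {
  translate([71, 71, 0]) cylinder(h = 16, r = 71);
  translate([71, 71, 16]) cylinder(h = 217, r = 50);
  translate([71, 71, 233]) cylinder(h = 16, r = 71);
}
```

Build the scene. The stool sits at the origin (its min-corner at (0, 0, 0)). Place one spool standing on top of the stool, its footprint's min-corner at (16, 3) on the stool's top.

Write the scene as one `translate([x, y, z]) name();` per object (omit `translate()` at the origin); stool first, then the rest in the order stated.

stool();
translate([16, 3, 390]) spool();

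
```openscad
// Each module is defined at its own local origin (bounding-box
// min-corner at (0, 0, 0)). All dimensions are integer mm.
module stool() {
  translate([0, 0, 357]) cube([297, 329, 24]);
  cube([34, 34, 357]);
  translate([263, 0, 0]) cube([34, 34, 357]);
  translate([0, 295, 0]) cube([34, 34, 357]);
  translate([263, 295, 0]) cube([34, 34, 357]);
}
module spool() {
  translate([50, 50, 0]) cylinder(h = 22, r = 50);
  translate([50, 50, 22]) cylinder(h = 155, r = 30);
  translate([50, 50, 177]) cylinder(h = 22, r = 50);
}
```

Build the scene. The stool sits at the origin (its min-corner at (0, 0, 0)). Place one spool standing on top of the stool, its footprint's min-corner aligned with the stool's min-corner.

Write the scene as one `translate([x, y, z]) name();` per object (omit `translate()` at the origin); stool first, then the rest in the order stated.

stool();
translate([0, 0, 381]) spool();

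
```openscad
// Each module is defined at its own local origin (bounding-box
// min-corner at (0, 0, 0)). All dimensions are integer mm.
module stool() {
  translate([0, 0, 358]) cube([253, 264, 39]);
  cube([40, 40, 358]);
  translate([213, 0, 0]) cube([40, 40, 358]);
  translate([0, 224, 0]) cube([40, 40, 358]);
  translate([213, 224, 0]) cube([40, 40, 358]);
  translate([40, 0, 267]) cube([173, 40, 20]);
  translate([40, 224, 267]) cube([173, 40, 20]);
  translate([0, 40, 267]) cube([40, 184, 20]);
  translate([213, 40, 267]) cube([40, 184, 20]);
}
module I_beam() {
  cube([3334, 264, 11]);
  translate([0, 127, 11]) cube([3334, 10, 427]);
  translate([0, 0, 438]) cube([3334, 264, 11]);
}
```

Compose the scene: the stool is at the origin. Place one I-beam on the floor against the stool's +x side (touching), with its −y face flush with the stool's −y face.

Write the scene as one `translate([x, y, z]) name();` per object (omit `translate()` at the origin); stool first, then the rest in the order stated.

stool();
translate([253, 0, 0]) I_beam();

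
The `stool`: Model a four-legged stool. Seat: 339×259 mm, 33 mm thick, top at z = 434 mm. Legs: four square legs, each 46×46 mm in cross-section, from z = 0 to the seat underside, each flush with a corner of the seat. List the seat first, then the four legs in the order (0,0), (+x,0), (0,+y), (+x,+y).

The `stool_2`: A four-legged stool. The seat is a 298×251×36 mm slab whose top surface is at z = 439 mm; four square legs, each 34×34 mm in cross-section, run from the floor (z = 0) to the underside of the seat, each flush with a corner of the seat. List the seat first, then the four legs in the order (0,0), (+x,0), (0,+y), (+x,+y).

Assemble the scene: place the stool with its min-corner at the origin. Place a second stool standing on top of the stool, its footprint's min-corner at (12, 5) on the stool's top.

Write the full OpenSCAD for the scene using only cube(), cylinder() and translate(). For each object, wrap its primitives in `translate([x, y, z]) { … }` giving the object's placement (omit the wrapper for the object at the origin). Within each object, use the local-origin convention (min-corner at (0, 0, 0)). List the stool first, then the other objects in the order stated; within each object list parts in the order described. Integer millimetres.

translate([0, 0, 401]) cube([339, 259, 33]);
cube([46, 46, 401]);
translate([293, 0, 0]) cube([46, 46, 401]);
translate([0, 213, 0]) cube([46, 46, 401]);
translate([293, 213, 0]) cube([46, 46, 401]);
translate([12, 5, 434]) {
  translate([0, 0, 403]) cube([298, 251, 36]);
  cube([34, 34, 403]);
  translate([264, 0, 0]) cube([34, 34, 403]);
  translate([0, 217, 0]) cube([34, 34, 403]);
  translate([264, 217, 0]) cube([34, 34, 403]);
}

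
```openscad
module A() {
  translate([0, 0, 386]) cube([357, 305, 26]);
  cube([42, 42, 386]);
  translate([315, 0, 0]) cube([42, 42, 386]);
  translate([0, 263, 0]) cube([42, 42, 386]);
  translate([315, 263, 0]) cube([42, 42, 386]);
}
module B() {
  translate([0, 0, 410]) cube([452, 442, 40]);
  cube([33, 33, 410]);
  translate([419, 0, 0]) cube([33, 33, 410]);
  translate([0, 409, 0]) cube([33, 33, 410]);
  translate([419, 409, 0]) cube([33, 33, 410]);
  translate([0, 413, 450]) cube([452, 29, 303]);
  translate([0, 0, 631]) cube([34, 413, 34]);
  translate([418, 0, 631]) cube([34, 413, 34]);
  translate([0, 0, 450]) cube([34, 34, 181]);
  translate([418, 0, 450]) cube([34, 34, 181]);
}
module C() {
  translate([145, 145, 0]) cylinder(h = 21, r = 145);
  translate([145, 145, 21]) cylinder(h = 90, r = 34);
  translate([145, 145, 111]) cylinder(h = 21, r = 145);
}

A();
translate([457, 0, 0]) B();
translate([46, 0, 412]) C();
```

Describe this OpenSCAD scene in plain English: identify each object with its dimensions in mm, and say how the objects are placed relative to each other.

A is a simple wooden stool: a rectangular seat 357 mm (x) by 305 mm (y), 26 mm thick, top face at z = 412 mm, on four square legs, each 42×42 mm in cross-section. The legs rest on z = 0, each flush with a corner of the seat.

B is a chair. The seat is a 452×442×40 mm slab with its top at z = 450 mm, on four 33×33 mm corner legs (flush with the seat edges, standing on z = 0). A flat backrest 29 mm thick, 303 mm tall, spans the full seat width and rises from the seat top along its +y edge, rear face flush with the rear of the seat. Two armrests of 34×34 mm section run along each side from the seat's front edge to the front of the backrest, top faces 215 mm above the seat top and outer faces flush with the seat's x-edges; a 34×34 mm post under the front of each armrest stands on the seat at the front corner.

C is a spool: two coaxial disc flanges of radius 145 mm and thickness 21 mm, joined by a core cylinder of radius 34 mm and height 90 mm. The lower flange rests on z = 0 and the three cylinders share a vertical axis.

The chair is on the floor beside the stool on its +x side. The spool is on top of the stool.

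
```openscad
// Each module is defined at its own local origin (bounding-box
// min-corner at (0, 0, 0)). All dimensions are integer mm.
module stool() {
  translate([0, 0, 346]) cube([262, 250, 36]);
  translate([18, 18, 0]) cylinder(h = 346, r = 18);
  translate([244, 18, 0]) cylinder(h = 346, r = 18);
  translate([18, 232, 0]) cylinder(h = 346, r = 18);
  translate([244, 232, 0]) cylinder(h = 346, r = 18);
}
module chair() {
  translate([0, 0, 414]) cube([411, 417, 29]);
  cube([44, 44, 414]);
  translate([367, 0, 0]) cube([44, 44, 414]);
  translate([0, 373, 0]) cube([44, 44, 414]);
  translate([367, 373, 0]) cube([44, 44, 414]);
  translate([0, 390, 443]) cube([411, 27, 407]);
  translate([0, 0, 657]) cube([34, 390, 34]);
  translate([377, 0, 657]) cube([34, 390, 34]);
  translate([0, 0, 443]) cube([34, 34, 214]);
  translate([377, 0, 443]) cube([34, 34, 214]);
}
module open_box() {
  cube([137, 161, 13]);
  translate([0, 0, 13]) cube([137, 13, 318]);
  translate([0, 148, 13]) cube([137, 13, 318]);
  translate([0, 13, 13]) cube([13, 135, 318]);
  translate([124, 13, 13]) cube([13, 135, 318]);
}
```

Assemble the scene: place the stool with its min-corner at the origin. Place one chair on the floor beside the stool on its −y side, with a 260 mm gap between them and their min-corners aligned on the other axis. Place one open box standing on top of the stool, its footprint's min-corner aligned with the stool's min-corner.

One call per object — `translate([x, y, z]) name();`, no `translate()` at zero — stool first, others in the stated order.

stool();
translate([0, -677, 0]) chair();
translate([0, 0, 382]) open_box();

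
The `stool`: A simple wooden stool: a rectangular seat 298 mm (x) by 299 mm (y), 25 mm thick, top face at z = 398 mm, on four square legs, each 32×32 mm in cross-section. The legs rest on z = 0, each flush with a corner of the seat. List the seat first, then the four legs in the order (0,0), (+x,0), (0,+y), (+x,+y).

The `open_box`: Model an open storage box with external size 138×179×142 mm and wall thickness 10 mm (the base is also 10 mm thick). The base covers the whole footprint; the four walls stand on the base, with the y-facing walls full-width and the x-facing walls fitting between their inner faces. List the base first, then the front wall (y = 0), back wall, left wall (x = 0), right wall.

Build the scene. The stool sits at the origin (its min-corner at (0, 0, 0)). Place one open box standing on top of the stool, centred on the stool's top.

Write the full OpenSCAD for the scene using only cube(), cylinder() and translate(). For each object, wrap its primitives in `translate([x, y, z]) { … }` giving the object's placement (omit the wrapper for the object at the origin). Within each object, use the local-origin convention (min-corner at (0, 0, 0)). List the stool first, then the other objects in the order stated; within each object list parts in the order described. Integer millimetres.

translate([0, 0, 373]) cube([298, 299, 25]);
cube([32, 32, 373]);
translate([266, 0, 0]) cube([32, 32, 373]);
translate([0, 267, 0]) cube([32, 32, 373]);
translate([266, 267, 0]) cube([32, 32, 373]);
translate([80, 60, 398]) {
  cube([138, 179, 10]);
  translate([0, 0, 10]) cube([138, 10, 132]);
  translate([0, 169, 10]) cube([138, 10, 132]);
  translate([0, 10, 10]) cube([10, 159, 132]);
  translate([128, 10, 10]) cube([10, 159, 132]);
}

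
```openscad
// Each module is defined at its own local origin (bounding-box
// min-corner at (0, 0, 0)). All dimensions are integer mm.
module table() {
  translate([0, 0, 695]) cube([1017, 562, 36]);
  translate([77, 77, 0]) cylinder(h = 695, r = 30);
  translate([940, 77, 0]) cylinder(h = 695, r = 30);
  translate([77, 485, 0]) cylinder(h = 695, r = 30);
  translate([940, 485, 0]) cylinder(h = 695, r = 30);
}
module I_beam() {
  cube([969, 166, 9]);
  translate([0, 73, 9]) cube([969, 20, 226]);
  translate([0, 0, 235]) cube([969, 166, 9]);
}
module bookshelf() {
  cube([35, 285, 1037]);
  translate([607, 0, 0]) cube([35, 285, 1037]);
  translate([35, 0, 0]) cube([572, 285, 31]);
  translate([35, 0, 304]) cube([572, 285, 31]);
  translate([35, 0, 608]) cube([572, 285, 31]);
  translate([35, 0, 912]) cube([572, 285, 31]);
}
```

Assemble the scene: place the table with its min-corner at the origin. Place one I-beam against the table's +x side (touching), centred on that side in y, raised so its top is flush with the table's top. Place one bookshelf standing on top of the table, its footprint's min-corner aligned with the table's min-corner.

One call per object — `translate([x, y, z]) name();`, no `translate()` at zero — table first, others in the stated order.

table();
translate([1017, 198, 487]) I_beam();
translate([0, 0, 731]) bookshelf();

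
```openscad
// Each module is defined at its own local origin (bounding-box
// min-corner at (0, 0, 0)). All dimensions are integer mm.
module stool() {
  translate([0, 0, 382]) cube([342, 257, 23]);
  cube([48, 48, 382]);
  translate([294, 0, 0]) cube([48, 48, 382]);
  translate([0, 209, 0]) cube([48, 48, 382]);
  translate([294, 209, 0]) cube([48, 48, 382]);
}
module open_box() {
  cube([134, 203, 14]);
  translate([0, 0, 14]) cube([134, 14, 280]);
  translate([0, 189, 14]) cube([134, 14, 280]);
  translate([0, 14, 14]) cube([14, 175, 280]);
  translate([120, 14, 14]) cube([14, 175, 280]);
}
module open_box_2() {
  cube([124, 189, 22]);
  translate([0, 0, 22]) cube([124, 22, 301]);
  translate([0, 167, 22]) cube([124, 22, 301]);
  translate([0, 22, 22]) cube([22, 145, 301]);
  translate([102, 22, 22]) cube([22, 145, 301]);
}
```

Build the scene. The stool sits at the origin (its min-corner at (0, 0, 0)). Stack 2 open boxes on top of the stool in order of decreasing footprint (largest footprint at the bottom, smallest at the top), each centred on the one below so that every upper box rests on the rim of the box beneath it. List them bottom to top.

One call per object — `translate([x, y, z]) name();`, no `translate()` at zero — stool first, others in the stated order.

stool();
translate([104, 27, 405]) open_box();
translate([109, 34, 699]) open_box_2();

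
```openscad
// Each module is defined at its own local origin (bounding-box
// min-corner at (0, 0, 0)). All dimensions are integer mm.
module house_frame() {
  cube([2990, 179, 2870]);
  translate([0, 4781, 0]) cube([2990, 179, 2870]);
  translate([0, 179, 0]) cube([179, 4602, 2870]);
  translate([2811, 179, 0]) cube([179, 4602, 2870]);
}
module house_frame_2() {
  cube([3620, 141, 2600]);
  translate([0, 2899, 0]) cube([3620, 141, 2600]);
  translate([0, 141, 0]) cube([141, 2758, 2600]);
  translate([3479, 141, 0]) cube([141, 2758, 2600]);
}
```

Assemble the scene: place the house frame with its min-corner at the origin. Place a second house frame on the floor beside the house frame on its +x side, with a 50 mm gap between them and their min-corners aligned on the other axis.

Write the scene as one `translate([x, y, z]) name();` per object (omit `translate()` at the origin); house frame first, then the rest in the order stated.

house_frame();
translate([3040, 0, 0]) house_frame_2();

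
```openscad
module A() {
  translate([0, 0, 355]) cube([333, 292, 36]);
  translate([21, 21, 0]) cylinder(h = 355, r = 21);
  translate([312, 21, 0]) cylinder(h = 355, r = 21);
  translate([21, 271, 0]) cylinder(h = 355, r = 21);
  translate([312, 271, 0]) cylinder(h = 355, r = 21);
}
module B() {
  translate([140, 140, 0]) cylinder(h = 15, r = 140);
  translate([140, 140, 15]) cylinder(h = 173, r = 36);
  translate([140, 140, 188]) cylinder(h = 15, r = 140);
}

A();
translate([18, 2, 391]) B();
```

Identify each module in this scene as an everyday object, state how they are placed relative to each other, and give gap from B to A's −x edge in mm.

A is a stool. B is a spool. The spool is on top of the stool. The gap from the spool to the stool's −x edge is 18 mm.

The spool's min-x is at 18; the stool's min-x is 0; gap = 18 mm.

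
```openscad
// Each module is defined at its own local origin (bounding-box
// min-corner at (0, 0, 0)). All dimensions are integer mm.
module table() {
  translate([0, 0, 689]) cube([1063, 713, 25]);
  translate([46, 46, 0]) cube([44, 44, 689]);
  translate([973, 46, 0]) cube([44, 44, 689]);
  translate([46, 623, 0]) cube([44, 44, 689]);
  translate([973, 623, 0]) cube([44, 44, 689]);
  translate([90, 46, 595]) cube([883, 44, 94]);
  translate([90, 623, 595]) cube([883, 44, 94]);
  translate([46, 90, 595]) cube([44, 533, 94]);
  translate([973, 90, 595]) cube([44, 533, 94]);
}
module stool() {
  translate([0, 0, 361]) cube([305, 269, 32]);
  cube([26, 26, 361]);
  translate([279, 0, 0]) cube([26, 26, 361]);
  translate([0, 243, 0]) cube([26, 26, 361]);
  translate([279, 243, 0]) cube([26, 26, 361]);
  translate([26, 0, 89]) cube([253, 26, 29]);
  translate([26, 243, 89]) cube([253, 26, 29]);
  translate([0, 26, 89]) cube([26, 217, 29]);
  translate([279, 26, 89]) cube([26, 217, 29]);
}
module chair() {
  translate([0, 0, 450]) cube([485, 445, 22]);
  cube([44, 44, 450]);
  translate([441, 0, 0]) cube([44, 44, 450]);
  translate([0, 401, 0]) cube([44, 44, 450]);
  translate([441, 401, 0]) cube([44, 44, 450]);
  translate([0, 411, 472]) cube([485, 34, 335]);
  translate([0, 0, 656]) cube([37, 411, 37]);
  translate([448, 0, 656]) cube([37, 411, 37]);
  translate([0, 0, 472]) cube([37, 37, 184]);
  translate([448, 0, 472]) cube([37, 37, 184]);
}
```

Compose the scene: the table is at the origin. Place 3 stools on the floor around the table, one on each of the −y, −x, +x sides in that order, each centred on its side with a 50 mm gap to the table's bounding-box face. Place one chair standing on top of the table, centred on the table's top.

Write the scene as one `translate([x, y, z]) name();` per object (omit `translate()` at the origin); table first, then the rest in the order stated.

table();
translate([379, -319, 0]) stool();
translate([-355, 222, 0]) stool();
translate([1113, 222, 0]) stool();
translate([289, 134, 714]) chair();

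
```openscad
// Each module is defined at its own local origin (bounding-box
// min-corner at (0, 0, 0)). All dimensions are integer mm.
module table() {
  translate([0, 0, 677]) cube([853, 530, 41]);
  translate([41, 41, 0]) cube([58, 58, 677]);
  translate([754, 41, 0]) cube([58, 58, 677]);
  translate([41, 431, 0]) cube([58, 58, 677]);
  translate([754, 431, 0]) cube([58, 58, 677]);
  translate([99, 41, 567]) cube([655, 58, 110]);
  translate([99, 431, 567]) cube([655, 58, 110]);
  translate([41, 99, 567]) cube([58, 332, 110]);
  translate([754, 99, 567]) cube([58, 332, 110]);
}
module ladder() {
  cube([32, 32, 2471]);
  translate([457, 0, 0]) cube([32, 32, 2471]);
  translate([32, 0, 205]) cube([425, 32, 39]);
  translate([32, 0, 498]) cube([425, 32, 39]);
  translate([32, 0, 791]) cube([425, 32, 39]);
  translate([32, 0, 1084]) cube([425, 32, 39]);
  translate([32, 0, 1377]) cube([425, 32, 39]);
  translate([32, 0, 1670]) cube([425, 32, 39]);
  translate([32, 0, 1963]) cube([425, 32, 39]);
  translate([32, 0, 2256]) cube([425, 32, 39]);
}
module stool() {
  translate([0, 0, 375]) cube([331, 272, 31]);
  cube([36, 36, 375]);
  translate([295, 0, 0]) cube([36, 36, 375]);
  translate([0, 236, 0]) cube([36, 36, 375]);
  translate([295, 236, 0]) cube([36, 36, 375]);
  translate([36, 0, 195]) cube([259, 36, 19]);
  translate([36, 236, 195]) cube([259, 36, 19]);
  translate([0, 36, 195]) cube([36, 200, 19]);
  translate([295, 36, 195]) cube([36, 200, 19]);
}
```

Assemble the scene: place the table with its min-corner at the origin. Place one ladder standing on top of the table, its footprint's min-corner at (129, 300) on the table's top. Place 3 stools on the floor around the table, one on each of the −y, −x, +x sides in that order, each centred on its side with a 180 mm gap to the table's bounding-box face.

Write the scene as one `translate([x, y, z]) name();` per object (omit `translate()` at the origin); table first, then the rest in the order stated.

table();
translate([129, 300, 718]) ladder();
translate([261, -452, 0]) stool();
translate([-511, 129, 0]) stool();
translate([1033, 129, 0]) stool();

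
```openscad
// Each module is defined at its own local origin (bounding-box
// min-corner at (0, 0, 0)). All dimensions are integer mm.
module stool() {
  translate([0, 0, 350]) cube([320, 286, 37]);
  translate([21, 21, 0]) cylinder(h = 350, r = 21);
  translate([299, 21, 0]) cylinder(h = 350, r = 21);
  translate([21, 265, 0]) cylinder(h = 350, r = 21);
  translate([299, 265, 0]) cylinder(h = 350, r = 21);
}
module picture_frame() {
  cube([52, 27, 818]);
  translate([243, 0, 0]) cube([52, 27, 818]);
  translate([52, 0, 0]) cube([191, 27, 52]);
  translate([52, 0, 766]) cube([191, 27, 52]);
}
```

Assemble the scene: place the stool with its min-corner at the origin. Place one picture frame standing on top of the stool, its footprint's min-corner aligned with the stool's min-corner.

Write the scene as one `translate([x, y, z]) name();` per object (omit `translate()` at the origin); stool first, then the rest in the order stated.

stool();
translate([0, 0, 387]) picture_frame();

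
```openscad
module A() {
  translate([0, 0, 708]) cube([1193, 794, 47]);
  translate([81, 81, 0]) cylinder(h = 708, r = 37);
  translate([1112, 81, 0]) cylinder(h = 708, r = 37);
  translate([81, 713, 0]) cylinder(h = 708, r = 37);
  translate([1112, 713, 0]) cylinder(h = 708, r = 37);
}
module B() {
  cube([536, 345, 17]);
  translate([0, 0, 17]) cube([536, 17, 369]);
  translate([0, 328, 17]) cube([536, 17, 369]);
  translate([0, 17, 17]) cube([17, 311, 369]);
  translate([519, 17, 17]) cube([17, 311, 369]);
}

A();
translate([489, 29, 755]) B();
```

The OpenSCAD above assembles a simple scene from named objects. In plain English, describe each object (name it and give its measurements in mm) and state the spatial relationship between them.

A is a rectangular dining table. The top is 1193×794×47 mm with its upper surface at z = 755 mm. It stands on four round legs of 74 mm diameter, each leg's bounding box inset 44 mm from the nearest pair of top edges, running from the floor to the underside of the top.

B is an open storage box with external size 536×345×386 mm and wall thickness 17 mm (the base is also 17 mm thick). The base covers the whole footprint; the four walls stand on the base, with the y-facing walls full-width and the x-facing walls fitting between their inner faces.

The open box is on top of the table.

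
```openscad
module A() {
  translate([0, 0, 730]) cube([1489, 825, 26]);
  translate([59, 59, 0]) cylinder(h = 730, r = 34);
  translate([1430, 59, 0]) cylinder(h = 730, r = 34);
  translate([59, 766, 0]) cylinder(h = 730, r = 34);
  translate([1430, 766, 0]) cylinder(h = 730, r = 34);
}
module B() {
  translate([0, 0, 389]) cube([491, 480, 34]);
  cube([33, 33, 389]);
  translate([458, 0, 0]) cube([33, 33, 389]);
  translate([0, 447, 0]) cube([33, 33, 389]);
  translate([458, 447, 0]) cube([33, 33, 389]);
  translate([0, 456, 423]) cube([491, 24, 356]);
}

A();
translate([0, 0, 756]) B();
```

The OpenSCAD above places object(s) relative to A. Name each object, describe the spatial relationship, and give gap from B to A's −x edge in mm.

A is a table. B is a chair. The chair is on top of the table. The gap from the chair to the table's −x edge is 0 mm.

The chair's min-x is at 0; the table's min-x is 0; gap = 0 mm.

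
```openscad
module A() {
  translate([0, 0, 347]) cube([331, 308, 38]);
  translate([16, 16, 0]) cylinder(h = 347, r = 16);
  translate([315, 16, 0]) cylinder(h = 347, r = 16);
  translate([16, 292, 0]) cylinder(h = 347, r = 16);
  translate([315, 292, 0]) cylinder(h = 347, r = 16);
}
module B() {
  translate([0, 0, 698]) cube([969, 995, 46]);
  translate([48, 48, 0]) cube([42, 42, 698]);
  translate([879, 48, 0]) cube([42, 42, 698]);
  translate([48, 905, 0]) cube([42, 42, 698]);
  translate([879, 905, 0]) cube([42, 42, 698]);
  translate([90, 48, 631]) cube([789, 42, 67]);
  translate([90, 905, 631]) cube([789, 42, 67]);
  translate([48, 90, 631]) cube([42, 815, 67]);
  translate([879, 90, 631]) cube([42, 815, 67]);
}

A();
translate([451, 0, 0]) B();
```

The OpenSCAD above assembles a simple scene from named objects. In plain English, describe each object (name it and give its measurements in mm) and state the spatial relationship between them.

A is a four-legged stool. The seat is a 331×308×38 mm slab whose top surface is at z = 385 mm; four round legs, each 32 mm in diameter, run from the floor (z = 0) to the underside of the seat, each leg's axis is inset half a diameter from the nearest pair of seat edges (so the leg's bounding box is flush with the corner).

B is a table with a 969×995 mm rectangular top, 46 mm thick, top surface at z = 744 mm, supported by four 42×42 mm square legs, each inset 48 mm from the nearest pair of top edges, running from the floor. Four apron rails, 42 mm thick and 67 mm tall, run between adjacent legs with their top edges flush with the underside of the top and their outer faces flush with the legs' outer faces.

The table is on the floor beside the stool on its +x side.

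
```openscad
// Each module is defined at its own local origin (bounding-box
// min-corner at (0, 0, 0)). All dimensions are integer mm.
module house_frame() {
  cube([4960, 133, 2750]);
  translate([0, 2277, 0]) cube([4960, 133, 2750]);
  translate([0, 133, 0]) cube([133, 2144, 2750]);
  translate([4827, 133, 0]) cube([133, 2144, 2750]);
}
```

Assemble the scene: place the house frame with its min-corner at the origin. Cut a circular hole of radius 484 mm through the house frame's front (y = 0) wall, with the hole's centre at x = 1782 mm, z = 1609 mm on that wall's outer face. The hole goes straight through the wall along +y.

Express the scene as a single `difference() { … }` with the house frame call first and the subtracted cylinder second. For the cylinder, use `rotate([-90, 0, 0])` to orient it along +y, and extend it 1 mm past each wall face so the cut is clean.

difference() {
  house_frame();
  translate([1782, -1, 1609]) rotate([-90, 0, 0]) cylinder(h = 135, r = 484);
}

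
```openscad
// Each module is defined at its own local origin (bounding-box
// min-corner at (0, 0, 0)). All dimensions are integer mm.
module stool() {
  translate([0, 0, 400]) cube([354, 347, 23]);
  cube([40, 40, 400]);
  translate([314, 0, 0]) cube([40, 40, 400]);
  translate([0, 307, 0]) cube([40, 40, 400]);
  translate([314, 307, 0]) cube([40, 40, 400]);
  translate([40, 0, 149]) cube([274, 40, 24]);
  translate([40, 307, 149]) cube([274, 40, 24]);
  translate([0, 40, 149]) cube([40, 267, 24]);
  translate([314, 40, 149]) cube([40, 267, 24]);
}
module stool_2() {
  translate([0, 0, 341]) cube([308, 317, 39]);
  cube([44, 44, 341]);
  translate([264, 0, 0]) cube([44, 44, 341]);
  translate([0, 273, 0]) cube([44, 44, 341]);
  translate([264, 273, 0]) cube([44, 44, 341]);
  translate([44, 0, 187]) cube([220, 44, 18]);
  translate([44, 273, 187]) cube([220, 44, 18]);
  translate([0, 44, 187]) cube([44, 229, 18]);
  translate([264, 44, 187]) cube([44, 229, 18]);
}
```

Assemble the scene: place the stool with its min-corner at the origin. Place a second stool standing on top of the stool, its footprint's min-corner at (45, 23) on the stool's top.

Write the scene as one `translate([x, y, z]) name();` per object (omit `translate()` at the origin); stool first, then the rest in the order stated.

stool();
translate([45, 23, 423]) stool_2();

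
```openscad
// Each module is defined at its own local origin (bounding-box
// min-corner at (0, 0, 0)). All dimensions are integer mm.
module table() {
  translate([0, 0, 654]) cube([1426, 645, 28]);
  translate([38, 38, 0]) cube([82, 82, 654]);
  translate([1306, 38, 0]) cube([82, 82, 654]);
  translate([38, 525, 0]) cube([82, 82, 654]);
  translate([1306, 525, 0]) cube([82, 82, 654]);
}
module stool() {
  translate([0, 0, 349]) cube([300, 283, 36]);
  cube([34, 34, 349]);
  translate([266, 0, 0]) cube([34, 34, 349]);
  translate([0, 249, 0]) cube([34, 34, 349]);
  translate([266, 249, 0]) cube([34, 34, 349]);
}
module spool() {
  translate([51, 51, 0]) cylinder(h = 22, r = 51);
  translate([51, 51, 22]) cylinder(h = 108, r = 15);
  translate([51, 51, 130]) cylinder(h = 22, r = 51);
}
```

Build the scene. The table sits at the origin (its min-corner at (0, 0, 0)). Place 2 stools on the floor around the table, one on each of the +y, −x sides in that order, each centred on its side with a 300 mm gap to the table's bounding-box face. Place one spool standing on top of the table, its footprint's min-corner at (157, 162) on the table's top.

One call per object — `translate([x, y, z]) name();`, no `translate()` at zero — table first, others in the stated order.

table();
translate([563, 945, 0]) stool();
translate([-600, 181, 0]) stool();
translate([157, 162, 682]) spool();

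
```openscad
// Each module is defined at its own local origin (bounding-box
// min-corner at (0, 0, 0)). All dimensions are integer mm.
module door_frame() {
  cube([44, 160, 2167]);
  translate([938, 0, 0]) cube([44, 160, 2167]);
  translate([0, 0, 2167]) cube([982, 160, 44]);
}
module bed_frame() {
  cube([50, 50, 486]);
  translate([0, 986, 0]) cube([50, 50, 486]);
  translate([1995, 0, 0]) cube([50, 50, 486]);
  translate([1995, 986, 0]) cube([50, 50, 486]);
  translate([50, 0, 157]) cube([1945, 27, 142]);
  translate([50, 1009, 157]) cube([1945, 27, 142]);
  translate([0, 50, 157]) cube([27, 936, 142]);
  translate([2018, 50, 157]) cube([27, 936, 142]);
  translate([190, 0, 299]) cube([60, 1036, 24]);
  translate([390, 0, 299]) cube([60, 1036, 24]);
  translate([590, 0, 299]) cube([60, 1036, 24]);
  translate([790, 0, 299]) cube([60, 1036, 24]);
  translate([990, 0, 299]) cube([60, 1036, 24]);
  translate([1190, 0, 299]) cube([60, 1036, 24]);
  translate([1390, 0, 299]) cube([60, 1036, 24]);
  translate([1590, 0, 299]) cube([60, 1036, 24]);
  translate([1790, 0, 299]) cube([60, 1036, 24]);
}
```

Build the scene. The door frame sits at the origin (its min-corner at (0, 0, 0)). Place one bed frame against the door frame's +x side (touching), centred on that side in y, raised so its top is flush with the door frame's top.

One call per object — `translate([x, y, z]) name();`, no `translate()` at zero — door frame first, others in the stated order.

door_frame();
translate([982, -438, 1725]) bed_frame();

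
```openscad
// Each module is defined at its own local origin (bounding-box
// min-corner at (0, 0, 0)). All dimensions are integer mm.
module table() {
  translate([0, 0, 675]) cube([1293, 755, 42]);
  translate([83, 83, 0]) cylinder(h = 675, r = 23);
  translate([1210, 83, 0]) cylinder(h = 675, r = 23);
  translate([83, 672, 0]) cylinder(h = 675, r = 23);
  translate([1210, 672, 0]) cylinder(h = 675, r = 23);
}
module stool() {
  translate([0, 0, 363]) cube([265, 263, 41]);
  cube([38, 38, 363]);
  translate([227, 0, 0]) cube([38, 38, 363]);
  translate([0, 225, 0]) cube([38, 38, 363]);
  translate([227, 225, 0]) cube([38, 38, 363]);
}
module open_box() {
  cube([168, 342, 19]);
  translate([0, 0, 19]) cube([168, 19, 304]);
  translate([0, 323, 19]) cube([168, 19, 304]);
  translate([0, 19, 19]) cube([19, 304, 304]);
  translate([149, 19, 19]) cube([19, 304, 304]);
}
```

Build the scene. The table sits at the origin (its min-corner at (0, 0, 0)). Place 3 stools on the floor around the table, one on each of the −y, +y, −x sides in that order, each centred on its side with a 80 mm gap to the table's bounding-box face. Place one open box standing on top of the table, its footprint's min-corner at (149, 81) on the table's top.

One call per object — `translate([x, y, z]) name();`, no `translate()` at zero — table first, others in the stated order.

table();
translate([514, -343, 0]) stool();
translate([514, 835, 0]) stool();
translate([-345, 246, 0]) stool();
translate([149, 81, 717]) open_box();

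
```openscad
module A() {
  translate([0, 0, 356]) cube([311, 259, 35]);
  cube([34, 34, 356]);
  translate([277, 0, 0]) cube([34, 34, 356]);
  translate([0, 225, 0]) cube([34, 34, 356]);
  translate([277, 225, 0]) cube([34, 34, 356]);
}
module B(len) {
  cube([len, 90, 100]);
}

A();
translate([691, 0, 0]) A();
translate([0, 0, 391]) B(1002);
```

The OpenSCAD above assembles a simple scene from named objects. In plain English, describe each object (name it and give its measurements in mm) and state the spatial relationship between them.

A is a four-legged stool. The seat is a 311×259×35 mm slab whose top surface is at z = 391 mm; four square legs, each 34×34 mm in cross-section, run from the floor (z = 0) to the underside of the seat, each flush with a corner of the seat.

B is a rectangular beam 1002 mm long (x), 90 mm deep (y), 100 mm thick (z).

The beam spans the tops of two stools placed 380 mm apart, resting at z = 391 mm.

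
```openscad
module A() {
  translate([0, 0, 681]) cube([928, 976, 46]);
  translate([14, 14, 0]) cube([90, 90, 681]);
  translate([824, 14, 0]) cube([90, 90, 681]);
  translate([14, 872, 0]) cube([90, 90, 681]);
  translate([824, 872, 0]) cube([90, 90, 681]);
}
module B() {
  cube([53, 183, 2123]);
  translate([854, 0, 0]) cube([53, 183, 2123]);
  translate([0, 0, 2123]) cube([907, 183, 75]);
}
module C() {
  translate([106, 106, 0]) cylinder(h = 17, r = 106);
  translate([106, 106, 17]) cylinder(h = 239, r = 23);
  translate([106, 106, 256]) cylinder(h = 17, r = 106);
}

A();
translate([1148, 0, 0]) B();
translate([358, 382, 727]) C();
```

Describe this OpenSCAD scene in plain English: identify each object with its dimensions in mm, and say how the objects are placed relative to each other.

A is a table with a 928×976 mm rectangular top, 46 mm thick, top surface at z = 727 mm, supported by four 90×90 mm square legs, each inset 14 mm from the nearest pair of top edges, running from the floor.

B is a rectangular door frame: two vertical jambs of 53×183 mm section, 2123 mm tall, with a clear opening 801 mm wide between their inner faces. A header 75 mm tall and 183 mm deep lies on top of the jambs and spans the full outside width.

C is a spool: two coaxial disc flanges of radius 106 mm and thickness 17 mm, joined by a core cylinder of radius 23 mm and height 239 mm. The lower flange rests on z = 0 and the three cylinders share a vertical axis.

The door frame is on the floor beside the table on its +x side. The spool is on top of the table, centred.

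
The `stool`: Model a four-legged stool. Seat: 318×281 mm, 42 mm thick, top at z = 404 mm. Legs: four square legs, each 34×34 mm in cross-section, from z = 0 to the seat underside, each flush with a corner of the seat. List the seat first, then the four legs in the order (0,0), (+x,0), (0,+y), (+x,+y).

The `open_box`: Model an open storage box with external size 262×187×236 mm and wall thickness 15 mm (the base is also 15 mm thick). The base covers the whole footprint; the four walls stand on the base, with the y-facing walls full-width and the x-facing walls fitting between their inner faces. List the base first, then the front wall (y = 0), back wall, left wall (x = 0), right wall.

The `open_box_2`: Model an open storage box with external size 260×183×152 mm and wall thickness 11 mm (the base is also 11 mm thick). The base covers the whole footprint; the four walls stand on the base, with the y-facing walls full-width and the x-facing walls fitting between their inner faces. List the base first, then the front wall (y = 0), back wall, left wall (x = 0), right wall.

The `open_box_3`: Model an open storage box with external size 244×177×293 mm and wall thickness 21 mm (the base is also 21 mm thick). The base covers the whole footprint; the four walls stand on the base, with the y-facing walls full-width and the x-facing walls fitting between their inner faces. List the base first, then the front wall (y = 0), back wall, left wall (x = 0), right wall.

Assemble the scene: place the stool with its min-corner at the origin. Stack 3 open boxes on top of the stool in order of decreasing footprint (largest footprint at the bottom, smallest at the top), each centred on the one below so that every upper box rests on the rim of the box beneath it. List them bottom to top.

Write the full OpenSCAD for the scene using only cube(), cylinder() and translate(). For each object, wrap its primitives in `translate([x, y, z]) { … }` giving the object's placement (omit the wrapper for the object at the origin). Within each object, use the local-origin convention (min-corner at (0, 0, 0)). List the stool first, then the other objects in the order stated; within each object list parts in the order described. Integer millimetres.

translate([0, 0, 362]) cube([318, 281, 42]);
cube([34, 34, 362]);
translate([284, 0, 0]) cube([34, 34, 362]);
translate([0, 247, 0]) cube([34, 34, 362]);
translate([284, 247, 0]) cube([34, 34, 362]);
translate([28, 47, 404]) {
  cube([262, 187, 15]);
  translate([0, 0, 15]) cube([262, 15, 221]);
  translate([0, 172, 15]) cube([262, 15, 221]);
  translate([0, 15, 15]) cube([15, 157, 221]);
  translate([247, 15, 15]) cube([15, 157, 221]);
}
translate([29, 49, 640]) {
  cube([260, 183, 11]);
  translate([0, 0, 11]) cube([260, 11, 141]);
  translate([0, 172, 11]) cube([260, 11, 141]);
  translate([0, 11, 11]) cube([11, 161, 141]);
  translate([249, 11, 11]) cube([11, 161, 141]);
}
translate([37, 52, 792]) {
  cube([244, 177, 21]);
  translate([0, 0, 21]) cube([244, 21, 272]);
  translate([0, 156, 21]) cube([244, 21, 272]);
  translate([0, 21, 21]) cube([21, 135, 272]);
  translate([223, 21, 21]) cube([21, 135, 272]);
}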